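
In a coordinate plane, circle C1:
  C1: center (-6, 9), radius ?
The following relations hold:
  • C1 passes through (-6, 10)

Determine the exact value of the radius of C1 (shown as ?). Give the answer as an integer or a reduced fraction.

1. [C1∋P]  r_C1² − 1 = 0  ⇒  r_C1 = 1 (r>0 drops 1)

1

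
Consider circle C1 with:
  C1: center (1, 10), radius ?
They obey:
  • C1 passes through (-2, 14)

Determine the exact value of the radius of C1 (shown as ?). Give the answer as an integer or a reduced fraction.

5

1. [C1∋P]  r_C1² − 25 = 0  ⇒  r_C1 = 5 (r>0 drops 1)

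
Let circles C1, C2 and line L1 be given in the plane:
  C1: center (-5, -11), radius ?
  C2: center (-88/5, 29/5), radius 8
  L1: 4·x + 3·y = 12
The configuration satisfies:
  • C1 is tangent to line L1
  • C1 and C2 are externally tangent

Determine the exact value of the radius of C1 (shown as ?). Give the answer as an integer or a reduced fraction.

1. [C1‖L1]  r_C1² − 169 = 0  ⇒  r_C1 = 13 (r>0 drops 1)
2. [ext C1·C2]  r_C1² + 16r_C1 − 377 = 0  ⇒  r_C1 = 13 (r>0 drops 1)

13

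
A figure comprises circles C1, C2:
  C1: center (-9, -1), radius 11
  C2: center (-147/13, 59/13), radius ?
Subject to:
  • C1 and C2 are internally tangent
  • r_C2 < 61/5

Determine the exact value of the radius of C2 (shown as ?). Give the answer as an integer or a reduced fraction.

1. [int C1,C2]  r_C2² − 22r_C2 + 85 = 0  ⇒  r_C2 = 5 or 17
2. given r_C2 < 61/5: keep 5

5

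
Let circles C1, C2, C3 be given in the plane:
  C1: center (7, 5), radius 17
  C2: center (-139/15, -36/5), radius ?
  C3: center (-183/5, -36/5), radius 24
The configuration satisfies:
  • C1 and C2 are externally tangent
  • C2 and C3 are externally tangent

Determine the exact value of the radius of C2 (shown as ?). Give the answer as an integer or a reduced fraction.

1. [ext C1·C2]  r_C2² + 34r_C2 − 1120/9 = 0  ⇒  r_C2 = 10/3 (r>0 drops 1)
2. [ext C2·C3]  r_C2² + 48r_C2 − 1540/9 = 0  ⇒  r_C2 = 10/3 (r>0 drops 1)

10/3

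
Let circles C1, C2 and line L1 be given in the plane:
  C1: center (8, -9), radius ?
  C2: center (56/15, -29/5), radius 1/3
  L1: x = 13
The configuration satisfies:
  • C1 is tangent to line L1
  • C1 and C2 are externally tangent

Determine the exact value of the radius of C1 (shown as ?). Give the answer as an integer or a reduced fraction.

5

1. [C1‖L1]  r_C1² − 25 = 0  ⇒  r_C1 = 5 (r>0 drops 1)
2. [ext C1·C2]  r_C1² + (2/3)r_C1 − 85/3 = 0  ⇒  r_C1 = 5 (r>0 drops 1)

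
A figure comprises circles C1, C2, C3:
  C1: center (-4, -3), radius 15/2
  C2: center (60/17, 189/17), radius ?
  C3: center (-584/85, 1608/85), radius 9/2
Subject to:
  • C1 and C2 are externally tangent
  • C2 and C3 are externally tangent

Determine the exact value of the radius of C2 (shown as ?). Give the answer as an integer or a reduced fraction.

17/2

1. [ext C1·C2]  r_C2² + 15r_C2 − 799/4 = 0  ⇒  r_C2 = 17/2 (r>0 drops 1)
2. [ext C2·C3]  r_C2² + 9r_C2 − 595/4 = 0  ⇒  r_C2 = 17/2 (r>0 drops 1)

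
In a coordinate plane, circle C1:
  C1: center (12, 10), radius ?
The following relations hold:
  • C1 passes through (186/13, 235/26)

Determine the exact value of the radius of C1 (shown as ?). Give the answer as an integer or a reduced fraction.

1. [C1∋P]  r_C1² − 25/4 = 0  ⇒  r_C1 = 5/2 (r>0 drops 1)

5/2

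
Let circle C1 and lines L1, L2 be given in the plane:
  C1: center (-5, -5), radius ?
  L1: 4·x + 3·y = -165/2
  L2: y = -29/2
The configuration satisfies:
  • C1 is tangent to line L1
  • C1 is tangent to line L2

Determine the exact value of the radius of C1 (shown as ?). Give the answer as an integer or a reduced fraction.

19/2

1. [C1‖L1]  r_C1² − 361/4 = 0  ⇒  r_C1 = 19/2 (r>0 drops 1)
2. [C1‖L2]  r_C1² − 361/4 = 0  ⇒  r_C1 = 19/2 (r>0 drops 1)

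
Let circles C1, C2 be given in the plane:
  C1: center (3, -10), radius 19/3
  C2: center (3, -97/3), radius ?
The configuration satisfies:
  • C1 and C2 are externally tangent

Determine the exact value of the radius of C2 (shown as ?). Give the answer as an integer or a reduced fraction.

1. [ext C1·C2]  r_C2² + (38/3)r_C2 − 1376/3 = 0  ⇒  r_C2 = 16 (r>0 drops 1)

16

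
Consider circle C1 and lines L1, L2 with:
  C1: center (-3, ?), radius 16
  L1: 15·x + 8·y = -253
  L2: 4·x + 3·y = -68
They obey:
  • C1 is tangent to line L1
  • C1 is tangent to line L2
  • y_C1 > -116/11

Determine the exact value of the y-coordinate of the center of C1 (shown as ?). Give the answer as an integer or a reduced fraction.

8

1. [C1‖L1]  y_C1² + 52y_C1 − 480 = 0  ⇒  y_C1 = -60 or 8
2. [C1‖L2]  y_C1² + (112/3)y_C1 − 1088/3 = 0  ⇒  y_C1 = -136/3 or 8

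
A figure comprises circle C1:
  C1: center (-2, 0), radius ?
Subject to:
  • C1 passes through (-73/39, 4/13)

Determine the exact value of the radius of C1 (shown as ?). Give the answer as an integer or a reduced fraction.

1/3

1. [C1∋P]  r_C1² − 1/9 = 0  ⇒  r_C1 = 1/3 (r>0 drops 1)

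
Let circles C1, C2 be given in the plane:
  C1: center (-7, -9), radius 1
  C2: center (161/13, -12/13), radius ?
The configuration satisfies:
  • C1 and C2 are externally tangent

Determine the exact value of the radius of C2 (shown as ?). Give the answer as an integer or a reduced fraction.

1. [ext C1·C2]  r_C2² + 2r_C2 − 440 = 0  ⇒  r_C2 = 20 (r>0 drops 1)

20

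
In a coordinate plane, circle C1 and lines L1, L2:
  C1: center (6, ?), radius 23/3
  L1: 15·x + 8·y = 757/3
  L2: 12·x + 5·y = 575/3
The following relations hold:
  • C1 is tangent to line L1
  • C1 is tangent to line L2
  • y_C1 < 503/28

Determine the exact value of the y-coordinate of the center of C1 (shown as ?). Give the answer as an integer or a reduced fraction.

1. [C1‖L1]  y_C1² − (487/12)y_C1 + 439/3 = 0  ⇒  y_C1 = 4 or 439/12
2. [C1‖L2]  y_C1² − (718/15)y_C1 + 2632/15 = 0  ⇒  y_C1 = 4 or 658/15

4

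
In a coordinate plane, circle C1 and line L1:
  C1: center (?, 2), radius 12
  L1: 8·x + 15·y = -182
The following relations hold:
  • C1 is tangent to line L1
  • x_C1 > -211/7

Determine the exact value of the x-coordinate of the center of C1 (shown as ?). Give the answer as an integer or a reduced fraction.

1. [C1‖L1]  x_C1² + 53x_C1 + 52 = 0  ⇒  x_C1 = -52 or -1
2. given x_C1 > -211/7: keep -1

-1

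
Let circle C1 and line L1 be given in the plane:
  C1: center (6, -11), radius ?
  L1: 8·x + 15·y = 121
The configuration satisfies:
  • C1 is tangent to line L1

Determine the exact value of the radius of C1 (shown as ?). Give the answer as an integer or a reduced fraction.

14

1. [C1‖L1]  r_C1² − 196 = 0  ⇒  r_C1 = 14 (r>0 drops 1)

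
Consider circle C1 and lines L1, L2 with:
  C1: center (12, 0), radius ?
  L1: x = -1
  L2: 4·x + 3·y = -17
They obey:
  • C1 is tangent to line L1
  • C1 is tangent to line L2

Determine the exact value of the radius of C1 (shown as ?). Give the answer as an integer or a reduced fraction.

13

1. [C1‖L1]  r_C1² − 169 = 0  ⇒  r_C1 = 13 (r>0 drops 1)
2. [C1‖L2]  r_C1² − 169 = 0  ⇒  r_C1 = 13 (r>0 drops 1)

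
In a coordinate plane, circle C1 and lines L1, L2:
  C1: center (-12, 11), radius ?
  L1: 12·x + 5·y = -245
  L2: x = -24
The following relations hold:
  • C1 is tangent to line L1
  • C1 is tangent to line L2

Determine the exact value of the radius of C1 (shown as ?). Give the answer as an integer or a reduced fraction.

12

1. [C1‖L1]  r_C1² − 144 = 0  ⇒  r_C1 = 12 (r>0 drops 1)
2. [C1‖L2]  r_C1² − 144 = 0  ⇒  r_C1 = 12 (r>0 drops 1)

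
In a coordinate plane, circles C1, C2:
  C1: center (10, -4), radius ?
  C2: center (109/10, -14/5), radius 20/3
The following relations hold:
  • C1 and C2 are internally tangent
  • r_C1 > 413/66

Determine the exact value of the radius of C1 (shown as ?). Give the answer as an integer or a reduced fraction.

1. [int C1,C2]  r_C1² − (40/3)r_C1 + 1519/36 = 0  ⇒  r_C1 = 31/6 or 49/6
2. given r_C1 > 413/66: keep 49/6

49/6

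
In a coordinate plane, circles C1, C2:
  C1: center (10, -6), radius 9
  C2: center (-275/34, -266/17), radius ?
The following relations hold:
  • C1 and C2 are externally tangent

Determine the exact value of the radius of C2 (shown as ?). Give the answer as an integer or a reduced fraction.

1. [ext C1·C2]  r_C2² + 18r_C2 − 1357/4 = 0  ⇒  r_C2 = 23/2 (r>0 drops 1)

23/2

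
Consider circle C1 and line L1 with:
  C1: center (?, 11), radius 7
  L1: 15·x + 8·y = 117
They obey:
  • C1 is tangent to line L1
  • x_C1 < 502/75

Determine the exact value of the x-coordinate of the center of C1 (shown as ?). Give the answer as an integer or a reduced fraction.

1. [C1‖L1]  x_C1² − (58/15)x_C1 − 296/5 = 0  ⇒  x_C1 = -6 or 148/15
2. given x_C1 < 502/75: keep -6

-6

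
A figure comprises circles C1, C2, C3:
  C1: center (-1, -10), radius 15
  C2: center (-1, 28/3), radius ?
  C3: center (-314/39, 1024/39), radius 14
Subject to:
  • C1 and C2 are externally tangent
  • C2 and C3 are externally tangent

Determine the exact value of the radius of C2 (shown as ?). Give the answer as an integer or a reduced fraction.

1. [ext C1·C2]  r_C2² + 30r_C2 − 1339/9 = 0  ⇒  r_C2 = 13/3 (r>0 drops 1)
2. [ext C2·C3]  r_C2² + 28r_C2 − 1261/9 = 0  ⇒  r_C2 = 13/3 (r>0 drops 1)

13/3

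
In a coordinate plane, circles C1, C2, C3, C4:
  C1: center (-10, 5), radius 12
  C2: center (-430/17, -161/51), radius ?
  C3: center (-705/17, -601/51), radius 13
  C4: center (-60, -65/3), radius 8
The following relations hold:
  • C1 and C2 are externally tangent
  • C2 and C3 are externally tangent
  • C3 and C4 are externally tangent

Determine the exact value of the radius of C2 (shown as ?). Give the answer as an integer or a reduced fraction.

16/3

1. [ext C1·C2]  r_C2² + 24r_C2 − 1408/9 = 0  ⇒  r_C2 = 16/3 (r>0 drops 1)
2. [ext C2·C3]  r_C2² + 26r_C2 − 1504/9 = 0  ⇒  r_C2 = 16/3 (r>0 drops 1)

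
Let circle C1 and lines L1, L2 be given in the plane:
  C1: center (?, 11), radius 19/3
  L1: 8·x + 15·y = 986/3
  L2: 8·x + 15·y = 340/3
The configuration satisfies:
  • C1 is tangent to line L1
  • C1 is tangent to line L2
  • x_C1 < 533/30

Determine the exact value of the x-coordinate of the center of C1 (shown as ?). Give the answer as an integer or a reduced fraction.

1. [C1‖L1]  x_C1² − (491/12)x_C1 + 2849/12 = 0  ⇒  x_C1 = 7 or 407/12
2. [C1‖L2]  x_C1² + (155/12)x_C1 − 1673/12 = 0  ⇒  x_C1 = -239/12 or 7

7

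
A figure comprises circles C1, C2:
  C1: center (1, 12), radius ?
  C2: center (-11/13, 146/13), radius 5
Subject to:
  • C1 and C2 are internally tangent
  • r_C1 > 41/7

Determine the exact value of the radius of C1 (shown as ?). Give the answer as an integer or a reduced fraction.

1. [int C1,C2]  r_C1² − 10r_C1 + 21 = 0  ⇒  r_C1 = 3 or 7
2. given r_C1 > 41/7: keep 7

7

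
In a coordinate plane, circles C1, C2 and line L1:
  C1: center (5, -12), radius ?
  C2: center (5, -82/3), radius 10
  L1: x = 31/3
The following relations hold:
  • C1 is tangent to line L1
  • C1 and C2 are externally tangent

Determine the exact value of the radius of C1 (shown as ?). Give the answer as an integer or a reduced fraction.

16/3

1. [C1‖L1]  r_C1² − 256/9 = 0  ⇒  r_C1 = 16/3 (r>0 drops 1)
2. [ext C1·C2]  r_C1² + 20r_C1 − 1216/9 = 0  ⇒  r_C1 = 16/3 (r>0 drops 1)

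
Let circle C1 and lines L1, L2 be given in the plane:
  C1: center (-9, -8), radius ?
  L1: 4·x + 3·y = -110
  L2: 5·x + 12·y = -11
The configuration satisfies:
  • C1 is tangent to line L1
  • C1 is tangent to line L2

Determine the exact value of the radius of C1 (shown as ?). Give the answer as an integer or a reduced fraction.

10

1. [C1‖L1]  r_C1² − 100 = 0  ⇒  r_C1 = 10 (r>0 drops 1)
2. [C1‖L2]  r_C1² − 100 = 0  ⇒  r_C1 = 10 (r>0 drops 1)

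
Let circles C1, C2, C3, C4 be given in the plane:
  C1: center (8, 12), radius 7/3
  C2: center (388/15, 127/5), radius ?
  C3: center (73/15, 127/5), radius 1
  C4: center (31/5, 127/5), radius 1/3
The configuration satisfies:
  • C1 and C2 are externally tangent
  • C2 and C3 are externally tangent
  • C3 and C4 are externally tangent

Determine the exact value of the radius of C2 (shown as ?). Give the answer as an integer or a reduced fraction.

1. [ext C1·C2]  r_C2² + (14/3)r_C2 − 1480/3 = 0  ⇒  r_C2 = 20 (r>0 drops 1)
2. [ext C2·C3]  r_C2² + 2r_C2 − 440 = 0  ⇒  r_C2 = 20 (r>0 drops 1)

20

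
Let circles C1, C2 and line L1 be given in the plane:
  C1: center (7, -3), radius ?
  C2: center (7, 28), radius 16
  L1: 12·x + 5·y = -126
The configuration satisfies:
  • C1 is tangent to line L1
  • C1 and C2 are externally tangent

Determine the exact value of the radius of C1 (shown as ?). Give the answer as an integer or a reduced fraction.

1. [C1‖L1]  r_C1² − 225 = 0  ⇒  r_C1 = 15 (r>0 drops 1)
2. [ext C1·C2]  r_C1² + 32r_C1 − 705 = 0  ⇒  r_C1 = 15 (r>0 drops 1)

15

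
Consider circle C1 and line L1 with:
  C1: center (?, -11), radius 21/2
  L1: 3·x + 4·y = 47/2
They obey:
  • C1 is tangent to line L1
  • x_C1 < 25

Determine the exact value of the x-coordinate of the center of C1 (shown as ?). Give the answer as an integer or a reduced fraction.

5

1. [C1‖L1]  x_C1² − 45x_C1 + 200 = 0  ⇒  x_C1 = 5 or 40
2. given x_C1 < 25: keep 5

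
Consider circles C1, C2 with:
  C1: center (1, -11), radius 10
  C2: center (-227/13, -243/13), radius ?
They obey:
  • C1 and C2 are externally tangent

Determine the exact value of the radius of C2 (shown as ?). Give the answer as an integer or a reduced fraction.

1. [ext C1·C2]  r_C2² + 20r_C2 − 300 = 0  ⇒  r_C2 = 10 (r>0 drops 1)

10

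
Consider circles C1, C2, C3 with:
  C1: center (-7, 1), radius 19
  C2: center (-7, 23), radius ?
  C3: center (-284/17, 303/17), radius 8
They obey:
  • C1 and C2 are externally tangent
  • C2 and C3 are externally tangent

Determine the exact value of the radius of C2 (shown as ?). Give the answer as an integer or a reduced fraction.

1. [ext C1·C2]  r_C2² + 38r_C2 − 123 = 0  ⇒  r_C2 = 3 (r>0 drops 1)
2. [ext C2·C3]  r_C2² + 16r_C2 − 57 = 0  ⇒  r_C2 = 3 (r>0 drops 1)

3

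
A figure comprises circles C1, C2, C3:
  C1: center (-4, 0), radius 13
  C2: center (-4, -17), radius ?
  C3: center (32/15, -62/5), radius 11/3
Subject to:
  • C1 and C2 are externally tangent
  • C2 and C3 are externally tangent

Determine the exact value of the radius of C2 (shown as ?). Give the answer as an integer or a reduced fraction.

4

1. [ext C1·C2]  r_C2² + 26r_C2 − 120 = 0  ⇒  r_C2 = 4 (r>0 drops 1)
2. [ext C2·C3]  r_C2² + (22/3)r_C2 − 136/3 = 0  ⇒  r_C2 = 4 (r>0 drops 1)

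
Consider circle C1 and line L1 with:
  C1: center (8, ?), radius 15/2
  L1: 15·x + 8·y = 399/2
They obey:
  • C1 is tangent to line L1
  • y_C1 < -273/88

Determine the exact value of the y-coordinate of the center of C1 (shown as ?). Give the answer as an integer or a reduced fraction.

-6

1. [C1‖L1]  y_C1² − (159/8)y_C1 − 621/4 = 0  ⇒  y_C1 = -6 or 207/8
2. given y_C1 < -273/88: keep -6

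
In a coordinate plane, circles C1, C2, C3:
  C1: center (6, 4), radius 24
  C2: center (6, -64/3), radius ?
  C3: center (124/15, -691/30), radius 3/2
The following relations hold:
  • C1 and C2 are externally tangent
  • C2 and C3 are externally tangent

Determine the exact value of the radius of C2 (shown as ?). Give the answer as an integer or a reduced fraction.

1. [ext C1·C2]  r_C2² + 48r_C2 − 592/9 = 0  ⇒  r_C2 = 4/3 (r>0 drops 1)
2. [ext C2·C3]  r_C2² + 3r_C2 − 52/9 = 0  ⇒  r_C2 = 4/3 (r>0 drops 1)

4/3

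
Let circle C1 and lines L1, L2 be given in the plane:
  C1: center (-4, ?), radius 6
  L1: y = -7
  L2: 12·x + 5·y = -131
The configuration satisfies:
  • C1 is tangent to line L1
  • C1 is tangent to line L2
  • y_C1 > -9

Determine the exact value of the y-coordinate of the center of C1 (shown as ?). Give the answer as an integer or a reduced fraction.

1. [C1‖L1]  y_C1² + 14y_C1 + 13 = 0  ⇒  y_C1 = -13 or -1
2. [C1‖L2]  y_C1² + (166/5)y_C1 + 161/5 = 0  ⇒  y_C1 = -161/5 or -1

-1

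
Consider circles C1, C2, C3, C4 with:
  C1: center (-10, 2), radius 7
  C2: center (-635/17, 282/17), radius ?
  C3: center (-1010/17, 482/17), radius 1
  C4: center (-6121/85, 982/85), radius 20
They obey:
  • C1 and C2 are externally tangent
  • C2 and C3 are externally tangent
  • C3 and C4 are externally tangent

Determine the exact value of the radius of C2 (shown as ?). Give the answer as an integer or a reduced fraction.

24

1. [ext C1·C2]  r_C2² + 14r_C2 − 912 = 0  ⇒  r_C2 = 24 (r>0 drops 1)
2. [ext C2·C3]  r_C2² + 2r_C2 − 624 = 0  ⇒  r_C2 = 24 (r>0 drops 1)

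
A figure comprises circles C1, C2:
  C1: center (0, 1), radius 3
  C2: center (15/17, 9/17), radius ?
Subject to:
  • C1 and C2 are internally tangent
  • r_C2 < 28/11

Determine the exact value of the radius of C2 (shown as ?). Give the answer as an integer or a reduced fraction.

1. [int C1,C2]  r_C2² − 6r_C2 + 8 = 0  ⇒  r_C2 = 2 or 4
2. given r_C2 < 28/11: keep 2

2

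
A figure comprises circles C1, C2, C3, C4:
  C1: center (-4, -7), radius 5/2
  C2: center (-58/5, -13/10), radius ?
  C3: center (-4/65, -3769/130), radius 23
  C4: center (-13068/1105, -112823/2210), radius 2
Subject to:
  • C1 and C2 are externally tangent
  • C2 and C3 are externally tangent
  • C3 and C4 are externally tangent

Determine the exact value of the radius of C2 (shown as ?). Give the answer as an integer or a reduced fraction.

7

1. [ext C1·C2]  r_C2² + 5r_C2 − 84 = 0  ⇒  r_C2 = 7 (r>0 drops 1)
2. [ext C2·C3]  r_C2² + 46r_C2 − 371 = 0  ⇒  r_C2 = 7 (r>0 drops 1)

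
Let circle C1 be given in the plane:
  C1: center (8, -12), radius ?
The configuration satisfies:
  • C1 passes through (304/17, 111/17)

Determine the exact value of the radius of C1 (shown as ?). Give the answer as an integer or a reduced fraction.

1. [C1∋P]  r_C1² − 441 = 0  ⇒  r_C1 = 21 (r>0 drops 1)

21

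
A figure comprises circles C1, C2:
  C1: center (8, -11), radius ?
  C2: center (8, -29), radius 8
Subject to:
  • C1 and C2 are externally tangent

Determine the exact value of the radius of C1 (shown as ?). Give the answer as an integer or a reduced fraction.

1. [ext C1·C2]  r_C1² + 16r_C1 − 260 = 0  ⇒  r_C1 = 10 (r>0 drops 1)

10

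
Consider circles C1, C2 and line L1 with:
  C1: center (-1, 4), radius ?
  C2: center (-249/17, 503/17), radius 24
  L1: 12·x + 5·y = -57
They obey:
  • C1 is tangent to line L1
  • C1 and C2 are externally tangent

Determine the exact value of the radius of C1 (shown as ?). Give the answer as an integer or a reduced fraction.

5

1. [C1‖L1]  r_C1² − 25 = 0  ⇒  r_C1 = 5 (r>0 drops 1)
2. [ext C1·C2]  r_C1² + 48r_C1 − 265 = 0  ⇒  r_C1 = 5 (r>0 drops 1)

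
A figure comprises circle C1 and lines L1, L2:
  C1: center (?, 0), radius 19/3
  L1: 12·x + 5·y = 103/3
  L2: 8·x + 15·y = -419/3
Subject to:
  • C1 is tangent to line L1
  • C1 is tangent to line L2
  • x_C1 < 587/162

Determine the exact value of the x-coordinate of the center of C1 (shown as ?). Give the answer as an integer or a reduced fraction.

1. [C1‖L1]  x_C1² − (103/18)x_C1 − 350/9 = 0  ⇒  x_C1 = -4 or 175/18
2. [C1‖L2]  x_C1² + (419/12)x_C1 + 371/3 = 0  ⇒  x_C1 = -371/12 or -4

-4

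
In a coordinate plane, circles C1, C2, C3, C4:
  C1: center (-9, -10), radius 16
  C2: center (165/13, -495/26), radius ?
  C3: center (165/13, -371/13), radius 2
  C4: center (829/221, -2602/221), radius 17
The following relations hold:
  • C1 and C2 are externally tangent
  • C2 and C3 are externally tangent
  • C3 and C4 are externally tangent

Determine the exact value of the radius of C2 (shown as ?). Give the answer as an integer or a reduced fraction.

1. [ext C1·C2]  r_C2² + 32r_C2 − 1185/4 = 0  ⇒  r_C2 = 15/2 (r>0 drops 1)
2. [ext C2·C3]  r_C2² + 4r_C2 − 345/4 = 0  ⇒  r_C2 = 15/2 (r>0 drops 1)

15/2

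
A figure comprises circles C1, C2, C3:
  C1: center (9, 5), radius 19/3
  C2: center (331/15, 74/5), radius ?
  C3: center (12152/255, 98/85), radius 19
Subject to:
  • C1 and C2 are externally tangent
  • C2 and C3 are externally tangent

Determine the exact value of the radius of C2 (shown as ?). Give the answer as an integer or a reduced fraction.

1. [ext C1·C2]  r_C2² + (38/3)r_C2 − 680/3 = 0  ⇒  r_C2 = 10 (r>0 drops 1)
2. [ext C2·C3]  r_C2² + 38r_C2 − 480 = 0  ⇒  r_C2 = 10 (r>0 drops 1)

10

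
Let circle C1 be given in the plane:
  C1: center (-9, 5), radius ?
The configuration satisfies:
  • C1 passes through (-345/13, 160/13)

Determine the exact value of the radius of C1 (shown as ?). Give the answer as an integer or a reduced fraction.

1. [C1∋P]  r_C1² − 361 = 0  ⇒  r_C1 = 19 (r>0 drops 1)

19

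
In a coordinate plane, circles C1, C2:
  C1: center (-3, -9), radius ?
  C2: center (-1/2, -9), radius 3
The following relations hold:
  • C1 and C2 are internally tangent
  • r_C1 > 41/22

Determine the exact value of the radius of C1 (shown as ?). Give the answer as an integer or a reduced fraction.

1. [int C1,C2]  r_C1² − 6r_C1 + 11/4 = 0  ⇒  r_C1 = 1/2 or 11/2
2. given r_C1 > 41/22: keep 11/2

11/2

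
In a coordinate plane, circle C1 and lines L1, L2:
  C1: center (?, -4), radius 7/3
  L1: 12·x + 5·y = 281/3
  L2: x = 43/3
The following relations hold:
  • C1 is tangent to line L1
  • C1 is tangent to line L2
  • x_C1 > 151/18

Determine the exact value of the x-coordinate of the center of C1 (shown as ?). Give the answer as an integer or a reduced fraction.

12

1. [C1‖L1]  x_C1² − (341/18)x_C1 + 250/3 = 0  ⇒  x_C1 = 125/18 or 12
2. [C1‖L2]  x_C1² − (86/3)x_C1 + 200 = 0  ⇒  x_C1 = 12 or 50/3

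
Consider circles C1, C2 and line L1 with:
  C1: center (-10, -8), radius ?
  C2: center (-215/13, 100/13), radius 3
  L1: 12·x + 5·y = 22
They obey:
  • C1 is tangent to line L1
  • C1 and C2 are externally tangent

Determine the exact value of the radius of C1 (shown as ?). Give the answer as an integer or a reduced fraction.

1. [C1‖L1]  r_C1² − 196 = 0  ⇒  r_C1 = 14 (r>0 drops 1)
2. [ext C1·C2]  r_C1² + 6r_C1 − 280 = 0  ⇒  r_C1 = 14 (r>0 drops 1)

14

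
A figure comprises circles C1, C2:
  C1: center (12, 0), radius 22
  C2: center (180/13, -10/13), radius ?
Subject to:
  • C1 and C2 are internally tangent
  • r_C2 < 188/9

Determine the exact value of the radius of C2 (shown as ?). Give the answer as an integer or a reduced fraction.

1. [int C1,C2]  r_C2² − 44r_C2 + 480 = 0  ⇒  r_C2 = 20 or 24
2. given r_C2 < 188/9: keep 20

20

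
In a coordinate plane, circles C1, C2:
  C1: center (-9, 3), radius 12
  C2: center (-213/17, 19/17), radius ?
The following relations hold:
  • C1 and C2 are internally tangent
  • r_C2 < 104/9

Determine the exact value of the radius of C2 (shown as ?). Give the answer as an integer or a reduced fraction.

1. [int C1,C2]  r_C2² − 24r_C2 + 128 = 0  ⇒  r_C2 = 8 or 16
2. given r_C2 < 104/9: keep 8

8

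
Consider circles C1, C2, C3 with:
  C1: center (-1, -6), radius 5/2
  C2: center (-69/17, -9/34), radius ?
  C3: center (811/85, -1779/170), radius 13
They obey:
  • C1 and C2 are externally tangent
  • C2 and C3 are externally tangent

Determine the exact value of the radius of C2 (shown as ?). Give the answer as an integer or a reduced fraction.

1. [ext C1·C2]  r_C2² + 5r_C2 − 36 = 0  ⇒  r_C2 = 4 (r>0 drops 1)
2. [ext C2·C3]  r_C2² + 26r_C2 − 120 = 0  ⇒  r_C2 = 4 (r>0 drops 1)

4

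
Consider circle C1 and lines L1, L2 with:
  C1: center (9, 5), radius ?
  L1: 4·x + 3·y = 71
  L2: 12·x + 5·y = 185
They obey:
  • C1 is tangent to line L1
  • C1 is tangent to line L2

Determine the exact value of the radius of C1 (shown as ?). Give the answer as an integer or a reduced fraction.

1. [C1‖L1]  r_C1² − 16 = 0  ⇒  r_C1 = 4 (r>0 drops 1)
2. [C1‖L2]  r_C1² − 16 = 0  ⇒  r_C1 = 4 (r>0 drops 1)

4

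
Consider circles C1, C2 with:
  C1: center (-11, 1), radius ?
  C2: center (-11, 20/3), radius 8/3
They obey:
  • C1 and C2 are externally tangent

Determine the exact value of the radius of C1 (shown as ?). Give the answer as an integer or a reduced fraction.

1. [ext C1·C2]  r_C1² + (16/3)r_C1 − 25 = 0  ⇒  r_C1 = 3 (r>0 drops 1)

3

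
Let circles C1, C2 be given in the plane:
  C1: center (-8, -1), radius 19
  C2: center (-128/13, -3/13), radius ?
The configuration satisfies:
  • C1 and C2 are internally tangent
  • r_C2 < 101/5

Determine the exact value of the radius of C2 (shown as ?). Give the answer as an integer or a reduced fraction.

17

1. [int C1,C2]  r_C2² − 38r_C2 + 357 = 0  ⇒  r_C2 = 17 or 21
2. given r_C2 < 101/5: keep 17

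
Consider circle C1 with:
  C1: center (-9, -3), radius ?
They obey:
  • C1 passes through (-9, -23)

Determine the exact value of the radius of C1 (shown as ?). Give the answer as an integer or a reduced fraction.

1. [C1∋P]  r_C1² − 400 = 0  ⇒  r_C1 = 20 (r>0 drops 1)

20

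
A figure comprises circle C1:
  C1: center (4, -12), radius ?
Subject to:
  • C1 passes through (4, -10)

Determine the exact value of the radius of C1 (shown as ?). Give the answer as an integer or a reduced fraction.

1. [C1∋P]  r_C1² − 4 = 0  ⇒  r_C1 = 2 (r>0 drops 1)

2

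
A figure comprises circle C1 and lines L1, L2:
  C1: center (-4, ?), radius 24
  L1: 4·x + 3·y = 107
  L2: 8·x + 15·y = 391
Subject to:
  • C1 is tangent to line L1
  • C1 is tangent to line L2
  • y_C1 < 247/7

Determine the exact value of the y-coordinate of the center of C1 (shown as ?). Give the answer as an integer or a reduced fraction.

1. [C1‖L1]  y_C1² − 82y_C1 + 81 = 0  ⇒  y_C1 = 1 or 81
2. [C1‖L2]  y_C1² − (282/5)y_C1 + 277/5 = 0  ⇒  y_C1 = 1 or 277/5

1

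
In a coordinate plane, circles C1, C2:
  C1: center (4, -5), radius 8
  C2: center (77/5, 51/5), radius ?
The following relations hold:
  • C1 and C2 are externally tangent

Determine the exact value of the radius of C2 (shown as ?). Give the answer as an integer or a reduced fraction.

11

1. [ext C1·C2]  r_C2² + 16r_C2 − 297 = 0  ⇒  r_C2 = 11 (r>0 drops 1)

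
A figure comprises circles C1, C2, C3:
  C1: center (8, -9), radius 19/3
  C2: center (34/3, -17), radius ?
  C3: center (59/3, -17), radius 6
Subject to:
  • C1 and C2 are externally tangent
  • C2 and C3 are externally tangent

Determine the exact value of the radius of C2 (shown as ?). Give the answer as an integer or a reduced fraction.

1. [ext C1·C2]  r_C2² + (38/3)r_C2 − 35 = 0  ⇒  r_C2 = 7/3 (r>0 drops 1)
2. [ext C2·C3]  r_C2² + 12r_C2 − 301/9 = 0  ⇒  r_C2 = 7/3 (r>0 drops 1)

7/3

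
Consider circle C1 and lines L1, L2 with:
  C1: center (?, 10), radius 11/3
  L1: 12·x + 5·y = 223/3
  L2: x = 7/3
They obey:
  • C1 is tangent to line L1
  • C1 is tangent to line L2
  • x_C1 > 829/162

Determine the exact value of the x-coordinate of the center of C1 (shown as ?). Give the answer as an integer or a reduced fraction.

1. [C1‖L1]  x_C1² − (73/18)x_C1 − 35/3 = 0  ⇒  x_C1 = -35/18 or 6
2. [C1‖L2]  x_C1² − (14/3)x_C1 − 8 = 0  ⇒  x_C1 = -4/3 or 6

6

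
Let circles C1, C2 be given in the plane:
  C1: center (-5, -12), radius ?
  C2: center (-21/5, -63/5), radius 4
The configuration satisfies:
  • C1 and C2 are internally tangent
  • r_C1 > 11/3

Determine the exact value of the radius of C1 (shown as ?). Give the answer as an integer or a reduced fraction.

1. [int C1,C2]  r_C1² − 8r_C1 + 15 = 0  ⇒  r_C1 = 3 or 5
2. given r_C1 > 11/3: keep 5

5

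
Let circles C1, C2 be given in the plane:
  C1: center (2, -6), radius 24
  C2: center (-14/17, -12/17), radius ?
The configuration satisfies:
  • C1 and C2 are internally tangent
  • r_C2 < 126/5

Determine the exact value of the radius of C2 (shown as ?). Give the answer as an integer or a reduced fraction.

18

1. [int C1,C2]  r_C2² − 48r_C2 + 540 = 0  ⇒  r_C2 = 18 or 30
2. given r_C2 < 126/5: keep 18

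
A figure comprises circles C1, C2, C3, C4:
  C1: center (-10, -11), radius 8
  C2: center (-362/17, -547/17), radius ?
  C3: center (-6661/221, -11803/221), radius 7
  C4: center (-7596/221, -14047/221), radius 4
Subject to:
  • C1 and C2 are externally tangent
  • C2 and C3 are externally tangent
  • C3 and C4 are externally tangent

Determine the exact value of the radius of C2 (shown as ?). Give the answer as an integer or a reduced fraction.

16

1. [ext C1·C2]  r_C2² + 16r_C2 − 512 = 0  ⇒  r_C2 = 16 (r>0 drops 1)
2. [ext C2·C3]  r_C2² + 14r_C2 − 480 = 0  ⇒  r_C2 = 16 (r>0 drops 1)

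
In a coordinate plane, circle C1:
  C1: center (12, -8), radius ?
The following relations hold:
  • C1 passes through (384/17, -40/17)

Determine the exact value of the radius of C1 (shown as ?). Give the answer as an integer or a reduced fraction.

1. [C1∋P]  r_C1² − 144 = 0  ⇒  r_C1 = 12 (r>0 drops 1)

12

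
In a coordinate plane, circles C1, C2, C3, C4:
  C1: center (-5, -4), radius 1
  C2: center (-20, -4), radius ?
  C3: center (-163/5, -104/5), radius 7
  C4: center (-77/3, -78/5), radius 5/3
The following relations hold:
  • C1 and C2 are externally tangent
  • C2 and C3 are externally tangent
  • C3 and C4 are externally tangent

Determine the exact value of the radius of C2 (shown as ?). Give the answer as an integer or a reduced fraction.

1. [ext C1·C2]  r_C2² + 2r_C2 − 224 = 0  ⇒  r_C2 = 14 (r>0 drops 1)
2. [ext C2·C3]  r_C2² + 14r_C2 − 392 = 0  ⇒  r_C2 = 14 (r>0 drops 1)

14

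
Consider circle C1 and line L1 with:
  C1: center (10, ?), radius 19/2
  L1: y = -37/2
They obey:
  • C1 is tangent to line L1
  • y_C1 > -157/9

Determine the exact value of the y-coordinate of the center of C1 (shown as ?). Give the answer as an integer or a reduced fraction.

1. [C1‖L1]  y_C1² + 37y_C1 + 252 = 0  ⇒  y_C1 = -28 or -9
2. given y_C1 > -157/9: keep -9

-9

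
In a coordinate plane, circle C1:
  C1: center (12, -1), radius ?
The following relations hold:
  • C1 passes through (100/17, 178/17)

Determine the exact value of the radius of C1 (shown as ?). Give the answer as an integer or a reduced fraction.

1. [C1∋P]  r_C1² − 169 = 0  ⇒  r_C1 = 13 (r>0 drops 1)

13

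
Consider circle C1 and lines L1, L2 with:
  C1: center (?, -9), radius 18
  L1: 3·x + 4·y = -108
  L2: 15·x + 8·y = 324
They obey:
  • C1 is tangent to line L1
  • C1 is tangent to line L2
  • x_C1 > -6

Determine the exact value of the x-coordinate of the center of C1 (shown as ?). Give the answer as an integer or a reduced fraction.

1. [C1‖L1]  x_C1² + 48x_C1 − 324 = 0  ⇒  x_C1 = -54 or 6
2. [C1‖L2]  x_C1² − (264/5)x_C1 + 1404/5 = 0  ⇒  x_C1 = 6 or 234/5

6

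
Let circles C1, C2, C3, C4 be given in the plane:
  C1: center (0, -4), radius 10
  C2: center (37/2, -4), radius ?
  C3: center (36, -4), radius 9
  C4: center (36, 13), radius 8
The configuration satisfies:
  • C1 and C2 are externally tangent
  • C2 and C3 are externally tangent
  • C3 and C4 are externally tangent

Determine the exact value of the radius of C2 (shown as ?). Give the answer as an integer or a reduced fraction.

1. [ext C1·C2]  r_C2² + 20r_C2 − 969/4 = 0  ⇒  r_C2 = 17/2 (r>0 drops 1)
2. [ext C2·C3]  r_C2² + 18r_C2 − 901/4 = 0  ⇒  r_C2 = 17/2 (r>0 drops 1)

17/2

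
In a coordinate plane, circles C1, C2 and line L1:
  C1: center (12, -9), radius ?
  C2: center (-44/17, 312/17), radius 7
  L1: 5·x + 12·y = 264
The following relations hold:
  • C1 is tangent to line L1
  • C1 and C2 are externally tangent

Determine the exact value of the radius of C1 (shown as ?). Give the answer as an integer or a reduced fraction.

24

1. [C1‖L1]  r_C1² − 576 = 0  ⇒  r_C1 = 24 (r>0 drops 1)
2. [ext C1·C2]  r_C1² + 14r_C1 − 912 = 0  ⇒  r_C1 = 24 (r>0 drops 1)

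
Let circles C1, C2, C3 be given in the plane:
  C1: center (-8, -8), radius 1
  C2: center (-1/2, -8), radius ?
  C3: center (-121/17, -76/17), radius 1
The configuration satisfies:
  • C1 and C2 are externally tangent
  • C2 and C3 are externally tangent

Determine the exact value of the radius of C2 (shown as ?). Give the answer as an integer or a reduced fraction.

1. [ext C1·C2]  r_C2² + 2r_C2 − 221/4 = 0  ⇒  r_C2 = 13/2 (r>0 drops 1)
2. [ext C2·C3]  r_C2² + 2r_C2 − 221/4 = 0  ⇒  r_C2 = 13/2 (r>0 drops 1)

13/2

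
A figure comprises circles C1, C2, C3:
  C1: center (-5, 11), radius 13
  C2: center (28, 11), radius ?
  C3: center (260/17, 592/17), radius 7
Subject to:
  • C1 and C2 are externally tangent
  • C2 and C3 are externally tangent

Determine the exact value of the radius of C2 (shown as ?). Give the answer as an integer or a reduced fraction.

20

1. [ext C1·C2]  r_C2² + 26r_C2 − 920 = 0  ⇒  r_C2 = 20 (r>0 drops 1)
2. [ext C2·C3]  r_C2² + 14r_C2 − 680 = 0  ⇒  r_C2 = 20 (r>0 drops 1)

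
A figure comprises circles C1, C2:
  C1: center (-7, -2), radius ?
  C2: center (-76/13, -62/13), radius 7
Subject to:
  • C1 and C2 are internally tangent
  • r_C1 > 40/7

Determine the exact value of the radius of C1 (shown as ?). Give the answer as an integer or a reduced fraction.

1. [int C1,C2]  r_C1² − 14r_C1 + 40 = 0  ⇒  r_C1 = 4 or 10
2. given r_C1 > 40/7: keep 10

10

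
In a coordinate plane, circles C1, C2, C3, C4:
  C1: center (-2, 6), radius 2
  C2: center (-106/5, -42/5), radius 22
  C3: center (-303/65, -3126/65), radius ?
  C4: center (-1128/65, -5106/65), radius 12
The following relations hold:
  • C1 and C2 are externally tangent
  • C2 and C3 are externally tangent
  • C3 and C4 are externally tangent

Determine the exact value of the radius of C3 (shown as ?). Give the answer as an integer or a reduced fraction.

1. [ext C2·C3]  r_C3² + 44r_C3 − 1365 = 0  ⇒  r_C3 = 21 (r>0 drops 1)
2. [ext C3·C4]  r_C3² + 24r_C3 − 945 = 0  ⇒  r_C3 = 21 (r>0 drops 1)

21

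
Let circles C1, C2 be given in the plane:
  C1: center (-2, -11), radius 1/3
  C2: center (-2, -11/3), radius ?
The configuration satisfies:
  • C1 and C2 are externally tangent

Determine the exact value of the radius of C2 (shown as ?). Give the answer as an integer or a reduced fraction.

1. [ext C1·C2]  r_C2² + (2/3)r_C2 − 161/3 = 0  ⇒  r_C2 = 7 (r>0 drops 1)

7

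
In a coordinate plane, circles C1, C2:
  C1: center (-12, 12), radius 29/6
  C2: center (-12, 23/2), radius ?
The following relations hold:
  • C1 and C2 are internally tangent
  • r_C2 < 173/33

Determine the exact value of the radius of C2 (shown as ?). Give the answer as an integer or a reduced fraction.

13/3

1. [int C1,C2]  r_C2² − (29/3)r_C2 + 208/9 = 0  ⇒  r_C2 = 13/3 or 16/3
2. given r_C2 < 173/33: keep 13/3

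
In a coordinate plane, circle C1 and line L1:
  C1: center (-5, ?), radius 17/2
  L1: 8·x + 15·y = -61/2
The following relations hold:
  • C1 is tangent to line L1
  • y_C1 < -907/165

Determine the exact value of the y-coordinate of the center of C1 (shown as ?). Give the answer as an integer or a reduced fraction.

1. [C1‖L1]  y_C1² − (19/15)y_C1 − 462/5 = 0  ⇒  y_C1 = -9 or 154/15
2. given y_C1 < -907/165: keep -9

-9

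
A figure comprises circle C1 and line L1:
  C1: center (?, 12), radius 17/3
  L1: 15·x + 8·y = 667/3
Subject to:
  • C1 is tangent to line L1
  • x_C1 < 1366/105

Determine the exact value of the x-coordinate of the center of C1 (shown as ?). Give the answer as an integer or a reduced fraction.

2

1. [C1‖L1]  x_C1² − (758/45)x_C1 + 1336/45 = 0  ⇒  x_C1 = 2 or 668/45
2. given x_C1 < 1366/105: keep 2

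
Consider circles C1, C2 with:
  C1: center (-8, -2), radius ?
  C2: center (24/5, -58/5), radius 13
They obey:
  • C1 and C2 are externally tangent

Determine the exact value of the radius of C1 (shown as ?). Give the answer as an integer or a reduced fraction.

3

1. [ext C1·C2]  r_C1² + 26r_C1 − 87 = 0  ⇒  r_C1 = 3 (r>0 drops 1)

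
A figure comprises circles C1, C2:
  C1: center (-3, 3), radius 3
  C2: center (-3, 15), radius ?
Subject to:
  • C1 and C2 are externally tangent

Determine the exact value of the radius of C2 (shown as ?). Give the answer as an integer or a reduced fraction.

9

1. [ext C1·C2]  r_C2² + 6r_C2 − 135 = 0  ⇒  r_C2 = 9 (r>0 drops 1)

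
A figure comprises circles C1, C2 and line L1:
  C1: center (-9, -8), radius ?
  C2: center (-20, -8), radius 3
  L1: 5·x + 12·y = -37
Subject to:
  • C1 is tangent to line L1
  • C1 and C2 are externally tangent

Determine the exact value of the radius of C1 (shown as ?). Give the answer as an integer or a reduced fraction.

8

1. [C1‖L1]  r_C1² − 64 = 0  ⇒  r_C1 = 8 (r>0 drops 1)
2. [ext C1·C2]  r_C1² + 6r_C1 − 112 = 0  ⇒  r_C1 = 8 (r>0 drops 1)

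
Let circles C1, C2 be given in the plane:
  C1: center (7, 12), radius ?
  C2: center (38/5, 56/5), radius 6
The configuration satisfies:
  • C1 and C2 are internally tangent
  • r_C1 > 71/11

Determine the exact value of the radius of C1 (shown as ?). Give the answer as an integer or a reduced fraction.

1. [int C1,C2]  r_C1² − 12r_C1 + 35 = 0  ⇒  r_C1 = 5 or 7
2. given r_C1 > 71/11: keep 7

7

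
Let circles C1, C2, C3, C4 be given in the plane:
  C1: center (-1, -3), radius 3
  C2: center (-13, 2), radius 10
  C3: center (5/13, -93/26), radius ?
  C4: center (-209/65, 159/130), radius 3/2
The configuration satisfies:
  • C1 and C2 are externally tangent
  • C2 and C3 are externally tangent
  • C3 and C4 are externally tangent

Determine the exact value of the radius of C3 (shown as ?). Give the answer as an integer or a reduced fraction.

1. [ext C2·C3]  r_C3² + 20r_C3 − 441/4 = 0  ⇒  r_C3 = 9/2 (r>0 drops 1)
2. [ext C3·C4]  r_C3² + 3r_C3 − 135/4 = 0  ⇒  r_C3 = 9/2 (r>0 drops 1)

9/2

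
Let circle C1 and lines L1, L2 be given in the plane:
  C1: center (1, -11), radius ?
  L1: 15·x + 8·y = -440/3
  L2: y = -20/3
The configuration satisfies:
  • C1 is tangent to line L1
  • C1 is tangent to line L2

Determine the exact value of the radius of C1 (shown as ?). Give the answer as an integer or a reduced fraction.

13/3

1. [C1‖L1]  r_C1² − 169/9 = 0  ⇒  r_C1 = 13/3 (r>0 drops 1)
2. [C1‖L2]  r_C1² − 169/9 = 0  ⇒  r_C1 = 13/3 (r>0 drops 1)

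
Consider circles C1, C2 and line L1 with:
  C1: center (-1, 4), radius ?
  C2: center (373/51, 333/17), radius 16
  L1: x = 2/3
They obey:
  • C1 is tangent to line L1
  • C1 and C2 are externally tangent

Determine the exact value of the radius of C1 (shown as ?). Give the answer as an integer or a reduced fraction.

1. [C1‖L1]  r_C1² − 25/9 = 0  ⇒  r_C1 = 5/3 (r>0 drops 1)
2. [ext C1·C2]  r_C1² + 32r_C1 − 505/9 = 0  ⇒  r_C1 = 5/3 (r>0 drops 1)

5/3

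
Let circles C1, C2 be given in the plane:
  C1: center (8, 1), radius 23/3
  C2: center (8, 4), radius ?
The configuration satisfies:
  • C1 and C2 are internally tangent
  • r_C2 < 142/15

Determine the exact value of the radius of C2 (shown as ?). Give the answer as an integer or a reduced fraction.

1. [int C1,C2]  r_C2² − (46/3)r_C2 + 448/9 = 0  ⇒  r_C2 = 14/3 or 32/3
2. given r_C2 < 142/15: keep 14/3

14/3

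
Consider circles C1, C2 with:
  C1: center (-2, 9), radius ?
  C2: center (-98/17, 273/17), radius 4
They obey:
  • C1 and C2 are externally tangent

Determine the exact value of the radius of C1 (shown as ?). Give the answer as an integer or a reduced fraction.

4

1. [ext C1·C2]  r_C1² + 8r_C1 − 48 = 0  ⇒  r_C1 = 4 (r>0 drops 1)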